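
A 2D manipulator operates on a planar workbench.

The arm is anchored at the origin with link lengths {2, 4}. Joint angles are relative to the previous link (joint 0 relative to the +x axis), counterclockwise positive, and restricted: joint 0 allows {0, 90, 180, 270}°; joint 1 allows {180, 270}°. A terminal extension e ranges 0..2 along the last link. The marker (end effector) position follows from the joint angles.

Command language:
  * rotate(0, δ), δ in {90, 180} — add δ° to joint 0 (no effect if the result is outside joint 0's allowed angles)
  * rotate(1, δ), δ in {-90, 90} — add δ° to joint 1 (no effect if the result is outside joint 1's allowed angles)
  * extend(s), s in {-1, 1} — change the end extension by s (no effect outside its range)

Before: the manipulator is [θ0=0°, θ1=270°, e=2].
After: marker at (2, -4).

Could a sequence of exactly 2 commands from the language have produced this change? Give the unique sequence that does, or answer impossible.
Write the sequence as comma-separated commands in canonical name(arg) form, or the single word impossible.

extend(-1), extend(-1)

t0: [θ0=0°, θ1=270°, e=2]
t=1 extend(-1) ⇒ [θ0=0°, θ1=270°, e=1]
t=2 extend(-1) ⇒ [θ0=0°, θ1=270°, e=0]
all 36 alternatives checked — unique.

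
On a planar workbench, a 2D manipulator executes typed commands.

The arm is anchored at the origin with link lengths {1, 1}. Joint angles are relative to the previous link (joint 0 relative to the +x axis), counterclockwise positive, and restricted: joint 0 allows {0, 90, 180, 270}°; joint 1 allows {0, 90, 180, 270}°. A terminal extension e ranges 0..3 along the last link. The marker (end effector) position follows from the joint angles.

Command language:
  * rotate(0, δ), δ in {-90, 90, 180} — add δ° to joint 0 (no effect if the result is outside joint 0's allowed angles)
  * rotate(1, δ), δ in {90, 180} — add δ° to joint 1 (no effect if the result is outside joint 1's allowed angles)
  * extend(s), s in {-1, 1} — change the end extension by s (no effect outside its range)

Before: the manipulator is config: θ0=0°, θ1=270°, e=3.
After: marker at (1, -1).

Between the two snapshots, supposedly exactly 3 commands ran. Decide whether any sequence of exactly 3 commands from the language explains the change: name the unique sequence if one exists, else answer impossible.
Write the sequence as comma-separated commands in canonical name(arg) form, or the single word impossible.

extend(-1), extend(-1), extend(-1)

start: config: θ0=0°, θ1=270°, e=3
t=1 extend(-1) ⇒ config: θ0=0°, θ1=270°, e=2
t=2 extend(-1) ⇒ config: θ0=0°, θ1=270°, e=1
t=3 extend(-1) ⇒ config: θ0=0°, θ1=270°, e=0
all 343 alternatives checked — unique.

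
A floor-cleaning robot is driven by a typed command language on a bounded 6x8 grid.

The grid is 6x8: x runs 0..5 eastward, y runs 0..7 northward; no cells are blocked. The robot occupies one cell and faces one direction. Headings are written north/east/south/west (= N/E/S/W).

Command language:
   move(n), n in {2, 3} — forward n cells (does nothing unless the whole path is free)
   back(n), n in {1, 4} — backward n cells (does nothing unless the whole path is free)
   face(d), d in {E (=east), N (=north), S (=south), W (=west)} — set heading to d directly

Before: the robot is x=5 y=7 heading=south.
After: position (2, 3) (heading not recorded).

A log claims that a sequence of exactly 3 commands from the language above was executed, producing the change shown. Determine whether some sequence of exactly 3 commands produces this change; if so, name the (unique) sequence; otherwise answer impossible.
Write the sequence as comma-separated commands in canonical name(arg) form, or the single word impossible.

impossible

all 512 sequences checked — none match.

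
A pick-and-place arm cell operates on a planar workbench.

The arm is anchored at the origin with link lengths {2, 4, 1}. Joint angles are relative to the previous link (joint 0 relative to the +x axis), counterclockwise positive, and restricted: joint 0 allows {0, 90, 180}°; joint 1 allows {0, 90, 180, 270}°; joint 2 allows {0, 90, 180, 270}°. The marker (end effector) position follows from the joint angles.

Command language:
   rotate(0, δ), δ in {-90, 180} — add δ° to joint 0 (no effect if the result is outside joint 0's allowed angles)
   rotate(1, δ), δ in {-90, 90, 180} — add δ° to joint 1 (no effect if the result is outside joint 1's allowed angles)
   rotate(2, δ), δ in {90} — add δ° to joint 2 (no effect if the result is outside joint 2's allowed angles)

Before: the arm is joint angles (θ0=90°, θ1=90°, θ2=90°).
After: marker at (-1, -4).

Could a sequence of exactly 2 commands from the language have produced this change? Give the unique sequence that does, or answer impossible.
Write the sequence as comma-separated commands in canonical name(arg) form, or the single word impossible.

key: order matters: swapping rotate(0, -90) and rotate(0, 180) lands elsewhere
initial: joint angles (θ0=90°, θ1=90°, θ2=90°)
[1] after rotate(0, -90): joint angles (θ0=0°, θ1=90°, θ2=90°)
[2] after rotate(0, 180): joint angles (θ0=180°, θ1=90°, θ2=90°)
all 36 alternatives checked — unique.

rotate(0, -90), rotate(0, 180)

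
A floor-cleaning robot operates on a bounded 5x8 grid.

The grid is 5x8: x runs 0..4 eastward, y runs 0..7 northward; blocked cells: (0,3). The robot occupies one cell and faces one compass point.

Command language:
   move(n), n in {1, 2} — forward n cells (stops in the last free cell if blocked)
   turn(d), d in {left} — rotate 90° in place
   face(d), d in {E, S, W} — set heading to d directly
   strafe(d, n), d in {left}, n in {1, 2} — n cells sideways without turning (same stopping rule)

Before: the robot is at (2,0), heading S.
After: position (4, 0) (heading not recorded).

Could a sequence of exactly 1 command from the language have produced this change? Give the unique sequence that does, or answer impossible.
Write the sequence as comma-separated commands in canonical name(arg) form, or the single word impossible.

t0: at (2,0), heading S
1. strafe(left, 2) → at (4,0), heading S
no rival 1-sequence matches.

strafe(left, 2)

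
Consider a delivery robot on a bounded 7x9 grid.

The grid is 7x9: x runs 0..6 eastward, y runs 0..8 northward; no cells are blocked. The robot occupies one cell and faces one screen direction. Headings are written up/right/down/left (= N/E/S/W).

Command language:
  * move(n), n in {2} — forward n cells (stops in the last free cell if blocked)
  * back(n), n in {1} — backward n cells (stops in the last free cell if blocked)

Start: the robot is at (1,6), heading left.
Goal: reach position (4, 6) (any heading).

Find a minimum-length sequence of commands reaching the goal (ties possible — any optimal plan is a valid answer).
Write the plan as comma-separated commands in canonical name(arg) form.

back(1), back(1), back(1)

begin: at (1,6), heading left
[1] after back(1): at (2,6), heading left
[2] after back(1): at (3,6), heading left
[3] after back(1): at (4,6), heading left
no 2-step plan works, so 3 is optimal.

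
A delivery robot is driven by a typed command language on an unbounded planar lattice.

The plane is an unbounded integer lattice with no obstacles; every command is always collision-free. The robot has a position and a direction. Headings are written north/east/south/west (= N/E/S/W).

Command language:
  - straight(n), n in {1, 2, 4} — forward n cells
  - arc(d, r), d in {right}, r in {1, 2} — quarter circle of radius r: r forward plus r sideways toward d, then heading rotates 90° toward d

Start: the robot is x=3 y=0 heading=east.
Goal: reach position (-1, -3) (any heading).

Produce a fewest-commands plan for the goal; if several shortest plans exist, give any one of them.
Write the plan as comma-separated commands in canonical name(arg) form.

arc(right, 1), straight(1), arc(right, 1), straight(4)

t0: x=3 y=0 heading=east
[1] after arc(right, 1): x=4 y=-1 heading=south
[2] after straight(1): x=4 y=-2 heading=south
[3] after arc(right, 1): x=3 y=-3 heading=west
[4] after straight(4): x=-1 y=-3 heading=west
no 3-step plan works, so 4 is optimal.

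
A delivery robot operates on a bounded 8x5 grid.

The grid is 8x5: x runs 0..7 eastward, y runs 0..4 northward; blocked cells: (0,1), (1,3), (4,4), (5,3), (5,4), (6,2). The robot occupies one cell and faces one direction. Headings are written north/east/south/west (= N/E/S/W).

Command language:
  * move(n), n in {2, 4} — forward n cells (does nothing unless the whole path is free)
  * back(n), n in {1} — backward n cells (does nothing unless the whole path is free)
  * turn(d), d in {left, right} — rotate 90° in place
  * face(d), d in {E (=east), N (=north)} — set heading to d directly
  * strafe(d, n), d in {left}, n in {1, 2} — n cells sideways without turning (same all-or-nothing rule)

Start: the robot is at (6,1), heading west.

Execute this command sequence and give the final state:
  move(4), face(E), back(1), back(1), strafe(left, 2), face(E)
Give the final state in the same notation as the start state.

initial: at (6,1), heading west
1. move(4) → at (2,1), heading west
2. face(E) → at (2,1), heading east
3. back(1) → at (1,1), heading east
4. back(1) → at (1,1), heading east
5. strafe(left, 2) → at (1,1), heading east
6. face(E) → at (1,1), heading east

at (1,1), heading east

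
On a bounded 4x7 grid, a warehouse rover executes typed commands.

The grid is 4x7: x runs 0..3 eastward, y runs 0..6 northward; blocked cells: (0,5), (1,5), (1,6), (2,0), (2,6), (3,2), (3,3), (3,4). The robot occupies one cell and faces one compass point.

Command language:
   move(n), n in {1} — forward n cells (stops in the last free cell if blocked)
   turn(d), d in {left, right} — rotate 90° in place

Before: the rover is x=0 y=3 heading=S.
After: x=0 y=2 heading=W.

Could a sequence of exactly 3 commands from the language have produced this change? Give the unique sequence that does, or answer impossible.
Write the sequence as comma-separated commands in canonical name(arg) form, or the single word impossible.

move(1), turn(right), move(1)

key: cell and facing (now W) both changed — the 3 commands mix motion and turning
initial: x=0 y=3 heading=S
[1] after move(1): x=0 y=2 heading=S
[2] after turn(right): x=0 y=2 heading=W
[3] after move(1): x=0 y=2 heading=W
all 27 alternatives checked — unique.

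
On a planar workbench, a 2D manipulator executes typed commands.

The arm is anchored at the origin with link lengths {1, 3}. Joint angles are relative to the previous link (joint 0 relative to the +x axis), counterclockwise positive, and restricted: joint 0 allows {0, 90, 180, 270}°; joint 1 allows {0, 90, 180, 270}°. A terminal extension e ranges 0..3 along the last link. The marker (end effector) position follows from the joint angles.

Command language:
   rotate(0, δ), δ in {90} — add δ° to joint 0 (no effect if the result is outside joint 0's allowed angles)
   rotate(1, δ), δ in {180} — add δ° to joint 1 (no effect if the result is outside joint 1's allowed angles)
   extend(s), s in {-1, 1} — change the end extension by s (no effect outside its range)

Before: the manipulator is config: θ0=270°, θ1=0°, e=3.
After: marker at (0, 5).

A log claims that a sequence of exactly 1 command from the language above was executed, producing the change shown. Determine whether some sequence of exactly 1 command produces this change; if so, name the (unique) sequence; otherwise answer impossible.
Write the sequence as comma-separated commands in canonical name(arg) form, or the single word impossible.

from: config: θ0=270°, θ1=0°, e=3
step 1 (rotate(1, 180)): config: θ0=270°, θ1=180°, e=3
no rival 1-sequence matches.

rotate(1, 180)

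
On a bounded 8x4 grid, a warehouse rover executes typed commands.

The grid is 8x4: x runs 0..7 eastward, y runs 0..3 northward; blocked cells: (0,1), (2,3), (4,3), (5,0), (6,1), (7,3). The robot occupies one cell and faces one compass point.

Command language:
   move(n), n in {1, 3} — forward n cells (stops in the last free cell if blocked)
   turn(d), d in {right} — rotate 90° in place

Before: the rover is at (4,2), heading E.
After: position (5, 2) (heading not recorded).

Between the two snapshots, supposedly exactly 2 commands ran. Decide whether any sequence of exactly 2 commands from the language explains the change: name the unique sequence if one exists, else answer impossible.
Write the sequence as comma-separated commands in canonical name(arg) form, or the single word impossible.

key: order matters: swapping move(1) and turn(right) lands elsewhere
from: at (4,2), heading E
[1] after move(1): at (5,2), heading E
[2] after turn(right): at (5,2), heading S
all 9 alternatives checked — unique.

move(1), turn(right)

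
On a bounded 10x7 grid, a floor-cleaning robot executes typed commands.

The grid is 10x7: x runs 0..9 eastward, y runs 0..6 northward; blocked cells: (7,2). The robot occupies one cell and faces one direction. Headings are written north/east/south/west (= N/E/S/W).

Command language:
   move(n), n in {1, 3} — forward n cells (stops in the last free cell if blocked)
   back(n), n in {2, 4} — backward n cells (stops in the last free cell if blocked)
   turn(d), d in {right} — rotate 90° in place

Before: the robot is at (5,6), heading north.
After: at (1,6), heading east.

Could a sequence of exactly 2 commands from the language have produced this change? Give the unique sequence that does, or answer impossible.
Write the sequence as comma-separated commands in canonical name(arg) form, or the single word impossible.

turn(right), back(4)

key: cell and facing (now E) both changed — the 2 commands mix motion and turning
from: at (5,6), heading north
step 1 (turn(right)): at (5,6), heading east
step 2 (back(4)): at (1,6), heading east
no other 2-command option fits: unique.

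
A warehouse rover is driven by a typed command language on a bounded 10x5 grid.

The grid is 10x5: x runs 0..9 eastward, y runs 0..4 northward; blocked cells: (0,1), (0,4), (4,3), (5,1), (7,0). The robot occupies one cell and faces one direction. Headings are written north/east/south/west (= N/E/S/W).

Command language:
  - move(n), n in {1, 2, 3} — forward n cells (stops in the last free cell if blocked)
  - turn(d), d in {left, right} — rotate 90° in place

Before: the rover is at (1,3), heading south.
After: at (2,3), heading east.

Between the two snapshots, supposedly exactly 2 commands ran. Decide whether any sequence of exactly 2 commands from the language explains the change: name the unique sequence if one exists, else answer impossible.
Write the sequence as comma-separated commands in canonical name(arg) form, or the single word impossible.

turn(left), move(1)

key: position moved to (2,3) AND the heading swung to E — translation plus rotation needed
from: at (1,3), heading south
step 1 (turn(left)): at (1,3), heading east
step 2 (move(1)): at (2,3), heading east
no other 2-command option fits: unique.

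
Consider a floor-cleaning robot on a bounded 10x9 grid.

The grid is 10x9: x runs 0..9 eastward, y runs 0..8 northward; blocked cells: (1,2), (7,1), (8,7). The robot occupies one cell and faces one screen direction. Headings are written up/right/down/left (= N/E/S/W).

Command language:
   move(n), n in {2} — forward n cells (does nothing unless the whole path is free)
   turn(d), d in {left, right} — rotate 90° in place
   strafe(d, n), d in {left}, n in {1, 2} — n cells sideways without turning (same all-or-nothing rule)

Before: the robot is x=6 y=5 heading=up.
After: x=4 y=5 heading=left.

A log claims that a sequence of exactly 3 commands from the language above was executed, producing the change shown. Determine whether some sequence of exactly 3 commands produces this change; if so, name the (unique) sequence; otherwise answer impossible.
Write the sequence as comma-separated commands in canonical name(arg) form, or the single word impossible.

strafe(left, 1), strafe(left, 1), turn(left)

key: running turn(left) before strafe(left, 1) would end elsewhere — order is forced
t0: x=6 y=5 heading=up
step 1 (strafe(left, 1)): x=5 y=5 heading=up
step 2 (strafe(left, 1)): x=4 y=5 heading=up
step 3 (turn(left)): x=4 y=5 heading=left
uniquely the one of 125 3-step routes that fits.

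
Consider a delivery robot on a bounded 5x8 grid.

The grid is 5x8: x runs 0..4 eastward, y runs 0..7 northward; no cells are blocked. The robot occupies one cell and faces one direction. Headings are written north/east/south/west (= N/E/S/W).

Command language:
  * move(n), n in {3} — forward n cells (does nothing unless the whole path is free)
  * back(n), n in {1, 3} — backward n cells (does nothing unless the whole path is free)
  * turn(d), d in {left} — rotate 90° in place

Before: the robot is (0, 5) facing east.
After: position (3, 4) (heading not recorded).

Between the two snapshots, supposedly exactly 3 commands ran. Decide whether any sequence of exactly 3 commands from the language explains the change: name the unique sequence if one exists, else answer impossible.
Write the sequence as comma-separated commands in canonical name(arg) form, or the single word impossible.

key: order matters: swapping move(3) and back(1) lands elsewhere
from: (0, 5) facing east
[1] after move(3): (3, 5) facing east
[2] after turn(left): (3, 5) facing north
[3] after back(1): (3, 4) facing north
no other 3-command option fits: unique.

move(3), turn(left), back(1)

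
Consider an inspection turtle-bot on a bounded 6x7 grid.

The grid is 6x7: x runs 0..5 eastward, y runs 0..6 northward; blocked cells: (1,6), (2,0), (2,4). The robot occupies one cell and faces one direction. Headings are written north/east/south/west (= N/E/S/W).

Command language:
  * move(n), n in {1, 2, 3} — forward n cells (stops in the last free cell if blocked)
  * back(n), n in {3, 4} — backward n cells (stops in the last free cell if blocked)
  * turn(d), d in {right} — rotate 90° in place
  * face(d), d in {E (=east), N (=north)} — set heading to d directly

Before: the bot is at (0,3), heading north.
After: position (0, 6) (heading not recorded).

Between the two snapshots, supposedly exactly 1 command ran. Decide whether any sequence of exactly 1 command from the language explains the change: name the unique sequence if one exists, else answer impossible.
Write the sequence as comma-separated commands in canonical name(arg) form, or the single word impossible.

initial: at (0,3), heading north
1. move(3) → at (0,6), heading north
no rival 1-sequence matches.

move(3)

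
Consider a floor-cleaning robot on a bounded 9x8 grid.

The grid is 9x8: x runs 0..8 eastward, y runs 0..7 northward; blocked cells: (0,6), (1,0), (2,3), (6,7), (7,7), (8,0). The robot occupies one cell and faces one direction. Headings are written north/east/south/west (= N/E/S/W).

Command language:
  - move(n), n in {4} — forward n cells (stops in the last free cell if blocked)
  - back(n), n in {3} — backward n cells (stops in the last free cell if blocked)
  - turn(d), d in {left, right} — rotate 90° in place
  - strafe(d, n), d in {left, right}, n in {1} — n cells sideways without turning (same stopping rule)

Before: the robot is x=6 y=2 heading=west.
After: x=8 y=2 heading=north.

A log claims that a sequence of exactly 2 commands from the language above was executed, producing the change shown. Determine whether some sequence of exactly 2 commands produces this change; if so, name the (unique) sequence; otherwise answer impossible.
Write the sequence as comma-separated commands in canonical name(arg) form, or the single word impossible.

key: back(3) runs into the grid edge before its full distance
begin: x=6 y=2 heading=west
1. back(3) → x=8 y=2 heading=west
2. turn(right) → x=8 y=2 heading=north
no rival 2-sequence matches.

back(3), turn(right)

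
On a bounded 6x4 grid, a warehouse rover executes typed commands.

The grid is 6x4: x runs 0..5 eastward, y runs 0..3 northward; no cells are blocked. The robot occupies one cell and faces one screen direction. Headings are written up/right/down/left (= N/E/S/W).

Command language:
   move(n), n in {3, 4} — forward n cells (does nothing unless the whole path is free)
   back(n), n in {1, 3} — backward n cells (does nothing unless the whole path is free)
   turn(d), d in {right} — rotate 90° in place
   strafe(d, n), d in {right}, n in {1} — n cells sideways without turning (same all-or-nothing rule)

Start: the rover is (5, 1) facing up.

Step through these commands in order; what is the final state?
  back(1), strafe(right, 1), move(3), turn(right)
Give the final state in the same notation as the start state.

initial: (5, 1) facing up
[1] after back(1): (5, 0) facing up
[2] after strafe(right, 1): (5, 0) facing up
[3] after move(3): (5, 3) facing up
[4] after turn(right): (5, 3) facing right

(5, 3) facing right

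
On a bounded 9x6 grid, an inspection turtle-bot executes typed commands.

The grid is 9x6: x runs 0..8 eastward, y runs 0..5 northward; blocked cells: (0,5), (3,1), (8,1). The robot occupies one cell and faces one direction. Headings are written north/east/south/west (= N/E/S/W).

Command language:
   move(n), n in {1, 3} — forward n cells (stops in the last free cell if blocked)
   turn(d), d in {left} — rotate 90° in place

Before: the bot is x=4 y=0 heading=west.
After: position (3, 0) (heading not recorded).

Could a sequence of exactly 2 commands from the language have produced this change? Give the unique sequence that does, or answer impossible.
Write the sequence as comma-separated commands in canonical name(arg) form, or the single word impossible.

move(1), turn(left)

key: order matters: swapping move(1) and turn(left) lands elsewhere
initial: x=4 y=0 heading=west
1. move(1) → x=3 y=0 heading=west
2. turn(left) → x=3 y=0 heading=south
all 9 alternatives checked — unique.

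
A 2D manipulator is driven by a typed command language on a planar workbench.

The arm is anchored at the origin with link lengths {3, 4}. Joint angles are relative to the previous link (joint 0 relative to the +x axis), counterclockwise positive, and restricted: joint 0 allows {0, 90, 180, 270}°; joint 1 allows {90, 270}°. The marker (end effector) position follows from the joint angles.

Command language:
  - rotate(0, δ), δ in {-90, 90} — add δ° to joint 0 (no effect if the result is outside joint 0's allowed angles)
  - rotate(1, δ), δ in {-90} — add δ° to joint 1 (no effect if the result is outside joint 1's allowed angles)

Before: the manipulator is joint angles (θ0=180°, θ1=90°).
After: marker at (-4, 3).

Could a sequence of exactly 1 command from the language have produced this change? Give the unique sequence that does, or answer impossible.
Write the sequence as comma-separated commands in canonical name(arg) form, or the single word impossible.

rotate(0, -90)

initial: joint angles (θ0=180°, θ1=90°)
t=1 rotate(0, -90) ⇒ joint angles (θ0=90°, θ1=90°)
no other 1-command option fits: unique.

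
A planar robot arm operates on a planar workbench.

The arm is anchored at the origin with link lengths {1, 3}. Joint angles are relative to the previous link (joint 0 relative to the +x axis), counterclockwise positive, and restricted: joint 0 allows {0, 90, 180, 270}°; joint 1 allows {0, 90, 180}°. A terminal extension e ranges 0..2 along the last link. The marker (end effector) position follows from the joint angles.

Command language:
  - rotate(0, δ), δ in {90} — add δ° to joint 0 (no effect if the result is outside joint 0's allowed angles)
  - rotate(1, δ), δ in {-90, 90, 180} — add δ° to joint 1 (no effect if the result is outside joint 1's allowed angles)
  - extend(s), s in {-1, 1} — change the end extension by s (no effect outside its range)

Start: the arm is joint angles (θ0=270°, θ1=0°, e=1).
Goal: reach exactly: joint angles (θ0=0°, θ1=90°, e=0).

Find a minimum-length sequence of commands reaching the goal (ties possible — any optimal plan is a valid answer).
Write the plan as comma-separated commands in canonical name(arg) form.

t0: joint angles (θ0=270°, θ1=0°, e=1)
t=1 extend(-1) ⇒ joint angles (θ0=270°, θ1=0°, e=0)
t=2 rotate(1, 90) ⇒ joint angles (θ0=270°, θ1=90°, e=0)
t=3 rotate(0, 90) ⇒ joint angles (θ0=0°, θ1=90°, e=0)
minimal: 3 command(s), checked below 3.

extend(-1), rotate(1, 90), rotate(0, 90)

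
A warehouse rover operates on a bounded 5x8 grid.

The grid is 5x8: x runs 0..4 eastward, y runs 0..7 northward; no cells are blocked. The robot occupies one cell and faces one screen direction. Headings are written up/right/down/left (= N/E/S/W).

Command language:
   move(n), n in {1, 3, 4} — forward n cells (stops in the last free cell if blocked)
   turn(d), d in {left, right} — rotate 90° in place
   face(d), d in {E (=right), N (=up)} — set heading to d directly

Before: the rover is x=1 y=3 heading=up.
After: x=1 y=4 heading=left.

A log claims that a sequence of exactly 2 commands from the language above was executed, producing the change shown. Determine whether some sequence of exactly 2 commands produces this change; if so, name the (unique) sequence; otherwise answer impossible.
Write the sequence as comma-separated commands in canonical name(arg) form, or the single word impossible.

move(1), turn(left)

key: order matters: swapping move(1) and turn(left) lands elsewhere
initial: x=1 y=3 heading=up
1. move(1) → x=1 y=4 heading=up
2. turn(left) → x=1 y=4 heading=left
uniquely the one of 49 2-step routes that fits.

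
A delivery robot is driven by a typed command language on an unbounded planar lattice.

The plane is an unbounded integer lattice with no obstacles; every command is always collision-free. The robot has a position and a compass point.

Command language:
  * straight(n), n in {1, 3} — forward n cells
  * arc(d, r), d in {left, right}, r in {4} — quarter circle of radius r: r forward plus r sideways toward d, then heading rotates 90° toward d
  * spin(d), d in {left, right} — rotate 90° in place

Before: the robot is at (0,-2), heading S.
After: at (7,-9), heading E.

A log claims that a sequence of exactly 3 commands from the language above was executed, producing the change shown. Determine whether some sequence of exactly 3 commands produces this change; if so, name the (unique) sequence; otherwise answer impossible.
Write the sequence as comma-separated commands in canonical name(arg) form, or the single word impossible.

straight(3), arc(left, 4), straight(3)

key: position moved to (7,-9) AND the heading swung to E — translation plus rotation needed
from: at (0,-2), heading S
step 1 (straight(3)): at (0,-5), heading S
step 2 (arc(left, 4)): at (4,-9), heading E
step 3 (straight(3)): at (7,-9), heading E
no rival 3-sequence matches.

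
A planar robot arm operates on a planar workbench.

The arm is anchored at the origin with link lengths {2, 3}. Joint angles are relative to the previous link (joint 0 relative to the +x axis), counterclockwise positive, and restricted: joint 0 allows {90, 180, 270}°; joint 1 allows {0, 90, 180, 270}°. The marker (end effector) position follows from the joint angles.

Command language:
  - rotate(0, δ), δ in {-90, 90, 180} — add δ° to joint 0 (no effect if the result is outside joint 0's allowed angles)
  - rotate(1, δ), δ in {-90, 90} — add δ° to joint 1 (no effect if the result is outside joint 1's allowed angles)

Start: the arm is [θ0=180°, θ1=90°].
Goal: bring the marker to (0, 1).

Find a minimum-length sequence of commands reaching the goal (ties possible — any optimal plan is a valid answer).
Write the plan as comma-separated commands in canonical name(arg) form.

from: [θ0=180°, θ1=90°]
step 1 (rotate(1, 90)): [θ0=180°, θ1=180°]
step 2 (rotate(0, 90)): [θ0=270°, θ1=180°]
no 1-step plan works, so 2 is optimal.

rotate(1, 90), rotate(0, 90)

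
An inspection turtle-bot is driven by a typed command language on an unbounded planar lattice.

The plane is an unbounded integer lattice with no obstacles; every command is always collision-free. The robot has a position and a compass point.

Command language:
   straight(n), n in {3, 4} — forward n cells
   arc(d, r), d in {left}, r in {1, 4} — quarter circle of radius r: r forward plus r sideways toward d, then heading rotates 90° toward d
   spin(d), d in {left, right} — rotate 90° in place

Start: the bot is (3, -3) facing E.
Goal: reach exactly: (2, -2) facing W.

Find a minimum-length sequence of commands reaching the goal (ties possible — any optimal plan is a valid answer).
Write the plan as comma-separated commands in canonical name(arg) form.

spin(left), arc(left, 1)

initial: (3, -3) facing E
1. spin(left) → (3, -3) facing N
2. arc(left, 1) → (2, -2) facing W
shorter routes all fall short; 2 is best.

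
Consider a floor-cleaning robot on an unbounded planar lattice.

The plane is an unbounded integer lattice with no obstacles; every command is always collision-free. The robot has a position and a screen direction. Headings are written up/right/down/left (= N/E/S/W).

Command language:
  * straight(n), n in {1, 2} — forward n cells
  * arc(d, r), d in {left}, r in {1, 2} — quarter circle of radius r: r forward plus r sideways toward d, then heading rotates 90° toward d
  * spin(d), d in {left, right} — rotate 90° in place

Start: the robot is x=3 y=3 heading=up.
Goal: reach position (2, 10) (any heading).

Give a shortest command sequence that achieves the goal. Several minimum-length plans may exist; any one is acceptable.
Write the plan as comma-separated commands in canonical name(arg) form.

begin: x=3 y=3 heading=up
t=1 straight(2) ⇒ x=3 y=5 heading=up
t=2 straight(2) ⇒ x=3 y=7 heading=up
t=3 straight(2) ⇒ x=3 y=9 heading=up
t=4 arc(left, 1) ⇒ x=2 y=10 heading=left
minimal: 4 command(s), checked below 4.

straight(2), straight(2), straight(2), arc(left, 1)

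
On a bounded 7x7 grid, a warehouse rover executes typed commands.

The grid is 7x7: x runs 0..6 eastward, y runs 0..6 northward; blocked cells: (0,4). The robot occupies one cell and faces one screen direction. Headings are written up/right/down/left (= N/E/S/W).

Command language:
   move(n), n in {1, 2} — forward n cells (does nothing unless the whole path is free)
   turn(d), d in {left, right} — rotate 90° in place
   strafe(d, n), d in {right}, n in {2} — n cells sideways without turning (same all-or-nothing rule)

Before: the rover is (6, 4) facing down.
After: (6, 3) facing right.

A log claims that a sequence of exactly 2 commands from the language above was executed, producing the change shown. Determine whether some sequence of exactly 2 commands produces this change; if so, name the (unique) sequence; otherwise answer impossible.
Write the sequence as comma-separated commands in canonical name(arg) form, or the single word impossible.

key: running turn(left) before move(1) would end elsewhere — order is forced
initial: (6, 4) facing down
1. move(1) → (6, 3) facing down
2. turn(left) → (6, 3) facing right
all 25 alternatives checked — unique.

move(1), turn(left)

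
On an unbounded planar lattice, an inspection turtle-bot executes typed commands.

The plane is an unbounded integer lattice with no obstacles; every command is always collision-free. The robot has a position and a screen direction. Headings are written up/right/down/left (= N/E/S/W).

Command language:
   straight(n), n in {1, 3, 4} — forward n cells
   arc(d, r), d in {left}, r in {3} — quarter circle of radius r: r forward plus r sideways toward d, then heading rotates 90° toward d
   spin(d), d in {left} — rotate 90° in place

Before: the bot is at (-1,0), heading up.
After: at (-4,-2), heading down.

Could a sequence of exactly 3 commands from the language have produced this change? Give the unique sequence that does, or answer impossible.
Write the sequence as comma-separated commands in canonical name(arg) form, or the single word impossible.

straight(1), spin(left), arc(left, 3)

key: order matters: swapping straight(1) and arc(left, 3) lands elsewhere
initial: at (-1,0), heading up
1. straight(1) → at (-1,1), heading up
2. spin(left) → at (-1,1), heading left
3. arc(left, 3) → at (-4,-2), heading down
no other 3-command option fits: unique.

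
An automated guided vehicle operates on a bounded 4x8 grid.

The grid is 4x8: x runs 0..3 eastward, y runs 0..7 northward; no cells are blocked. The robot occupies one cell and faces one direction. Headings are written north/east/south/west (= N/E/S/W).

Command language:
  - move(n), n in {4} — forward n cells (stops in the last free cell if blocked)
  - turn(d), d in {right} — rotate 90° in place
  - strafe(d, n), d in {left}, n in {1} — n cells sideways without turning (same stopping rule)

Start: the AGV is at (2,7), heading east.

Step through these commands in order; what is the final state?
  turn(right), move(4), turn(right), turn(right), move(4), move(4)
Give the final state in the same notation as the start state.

from: at (2,7), heading east
step 1 (turn(right)): at (2,7), heading south
step 2 (move(4)): at (2,3), heading south
step 3 (turn(right)): at (2,3), heading west
step 4 (turn(right)): at (2,3), heading north
step 5 (move(4)): at (2,7), heading north
step 6 (move(4)): at (2,7), heading north

at (2,7), heading north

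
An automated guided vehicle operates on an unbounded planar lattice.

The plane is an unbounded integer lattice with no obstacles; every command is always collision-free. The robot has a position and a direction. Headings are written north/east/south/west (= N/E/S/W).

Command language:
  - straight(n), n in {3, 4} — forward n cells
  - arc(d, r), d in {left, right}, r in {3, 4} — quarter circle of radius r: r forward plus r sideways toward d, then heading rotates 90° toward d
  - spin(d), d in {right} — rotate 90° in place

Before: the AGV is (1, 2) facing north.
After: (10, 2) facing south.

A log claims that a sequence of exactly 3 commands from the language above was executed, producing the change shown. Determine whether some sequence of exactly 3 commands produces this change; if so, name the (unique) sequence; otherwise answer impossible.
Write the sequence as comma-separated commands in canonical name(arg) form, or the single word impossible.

arc(right, 3), straight(3), arc(right, 3)

key: position moved to (10,2) AND the heading swung to S — translation plus rotation needed
initial: (1, 2) facing north
1. arc(right, 3) → (4, 5) facing east
2. straight(3) → (7, 5) facing east
3. arc(right, 3) → (10, 2) facing south
no rival 3-sequence matches.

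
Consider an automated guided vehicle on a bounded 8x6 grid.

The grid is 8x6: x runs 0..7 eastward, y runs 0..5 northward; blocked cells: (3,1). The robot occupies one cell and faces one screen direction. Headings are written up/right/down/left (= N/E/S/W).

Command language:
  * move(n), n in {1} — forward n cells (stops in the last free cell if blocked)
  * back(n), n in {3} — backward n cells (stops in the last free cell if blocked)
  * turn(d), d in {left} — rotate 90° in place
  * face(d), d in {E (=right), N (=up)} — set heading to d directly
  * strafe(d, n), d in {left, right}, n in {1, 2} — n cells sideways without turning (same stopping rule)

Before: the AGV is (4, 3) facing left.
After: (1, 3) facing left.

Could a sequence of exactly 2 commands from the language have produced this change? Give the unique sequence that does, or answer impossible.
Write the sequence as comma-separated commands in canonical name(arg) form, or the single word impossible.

impossible

checked all 2-command options: none fits.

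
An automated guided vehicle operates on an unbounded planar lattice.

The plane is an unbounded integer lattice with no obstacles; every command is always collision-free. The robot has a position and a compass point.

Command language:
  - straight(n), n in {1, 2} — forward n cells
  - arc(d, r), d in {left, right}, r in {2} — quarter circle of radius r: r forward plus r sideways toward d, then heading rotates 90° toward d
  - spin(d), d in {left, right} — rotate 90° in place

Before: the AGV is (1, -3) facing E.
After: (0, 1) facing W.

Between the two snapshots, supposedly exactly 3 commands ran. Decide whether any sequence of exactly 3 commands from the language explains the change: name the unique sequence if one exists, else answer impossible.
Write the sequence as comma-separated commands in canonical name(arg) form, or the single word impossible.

key: position moved to (0,1) AND the heading swung to W — translation plus rotation needed
t0: (1, -3) facing E
1. arc(left, 2) → (3, -1) facing N
2. arc(left, 2) → (1, 1) facing W
3. straight(1) → (0, 1) facing W
no rival 3-sequence matches.

arc(left, 2), arc(left, 2), straight(1)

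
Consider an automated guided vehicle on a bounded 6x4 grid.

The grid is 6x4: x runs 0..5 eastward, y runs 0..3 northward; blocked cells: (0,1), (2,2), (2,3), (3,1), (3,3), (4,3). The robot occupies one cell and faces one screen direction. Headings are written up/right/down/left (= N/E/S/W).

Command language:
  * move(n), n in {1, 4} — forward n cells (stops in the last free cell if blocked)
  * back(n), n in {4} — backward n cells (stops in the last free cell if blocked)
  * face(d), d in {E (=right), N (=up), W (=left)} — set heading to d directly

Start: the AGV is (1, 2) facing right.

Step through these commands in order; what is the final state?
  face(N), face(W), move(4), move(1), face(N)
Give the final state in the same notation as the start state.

t0: (1, 2) facing right
step 1 (face(N)): (1, 2) facing up
step 2 (face(W)): (1, 2) facing left
step 3 (move(4)): (0, 2) facing left
step 4 (move(1)): (0, 2) facing left
step 5 (face(N)): (0, 2) facing up

(0, 2) facing up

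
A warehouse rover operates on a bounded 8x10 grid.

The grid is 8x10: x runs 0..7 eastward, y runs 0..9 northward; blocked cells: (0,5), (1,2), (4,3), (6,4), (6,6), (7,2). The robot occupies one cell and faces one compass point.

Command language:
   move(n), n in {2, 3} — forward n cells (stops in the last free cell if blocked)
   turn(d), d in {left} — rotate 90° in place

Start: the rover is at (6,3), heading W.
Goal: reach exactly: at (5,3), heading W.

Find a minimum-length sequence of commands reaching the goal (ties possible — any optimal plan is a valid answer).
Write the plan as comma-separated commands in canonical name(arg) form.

move(2)

from: at (6,3), heading W
[1] after move(2): at (5,3), heading W
minimal: 1 command(s), checked below 1.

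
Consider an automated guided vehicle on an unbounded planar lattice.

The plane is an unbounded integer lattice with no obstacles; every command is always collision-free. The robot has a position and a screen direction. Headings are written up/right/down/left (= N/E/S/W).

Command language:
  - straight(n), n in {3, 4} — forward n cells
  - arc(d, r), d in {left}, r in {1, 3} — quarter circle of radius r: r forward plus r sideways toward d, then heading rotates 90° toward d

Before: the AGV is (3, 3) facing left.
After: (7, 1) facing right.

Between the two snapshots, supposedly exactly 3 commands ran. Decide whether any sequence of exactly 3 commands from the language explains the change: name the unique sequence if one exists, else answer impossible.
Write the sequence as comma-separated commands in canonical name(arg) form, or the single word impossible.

arc(left, 1), arc(left, 1), straight(4)

key: order matters: swapping arc(left, 1) and straight(4) lands elsewhere
t0: (3, 3) facing left
1. arc(left, 1) → (2, 2) facing down
2. arc(left, 1) → (3, 1) facing right
3. straight(4) → (7, 1) facing right
uniquely the one of 64 3-step routes that fits.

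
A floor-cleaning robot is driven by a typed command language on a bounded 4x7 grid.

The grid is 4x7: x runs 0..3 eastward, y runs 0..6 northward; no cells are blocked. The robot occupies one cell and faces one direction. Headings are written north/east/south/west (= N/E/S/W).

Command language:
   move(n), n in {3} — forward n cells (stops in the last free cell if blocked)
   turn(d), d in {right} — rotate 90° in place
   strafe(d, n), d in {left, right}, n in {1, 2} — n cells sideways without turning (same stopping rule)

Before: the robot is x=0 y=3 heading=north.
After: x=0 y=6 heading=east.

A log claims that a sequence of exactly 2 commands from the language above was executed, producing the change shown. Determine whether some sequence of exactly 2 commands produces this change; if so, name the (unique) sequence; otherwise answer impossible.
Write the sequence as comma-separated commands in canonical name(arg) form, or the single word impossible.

key: position moved to (0,6) AND the heading swung to E — translation plus rotation needed
initial: x=0 y=3 heading=north
[1] after move(3): x=0 y=6 heading=north
[2] after turn(right): x=0 y=6 heading=east
all 36 alternatives checked — unique.

move(3), turn(right)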